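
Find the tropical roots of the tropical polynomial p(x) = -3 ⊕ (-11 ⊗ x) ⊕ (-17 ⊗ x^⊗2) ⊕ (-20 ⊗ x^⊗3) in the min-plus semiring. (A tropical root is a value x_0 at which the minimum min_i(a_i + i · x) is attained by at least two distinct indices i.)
Roots: {3, 6, 8}

Each tropical root is a break point of the lower envelope of the lines y = a_i + i · x (there are 4 lines, with slopes 0, 1, ..., 3). Only the lines that attain the minimum somewhere contribute to roots; other lines are dominated. Here the surviving (envelope) indices are i = 3, i = 2, i = 1, i = 0.
Intersections between consecutive envelope lines give the roots: for adjacent envelope indices i < j the intersection is x = (a_i − a_j) / (j − i). Reading off the sorted break points: {3, 6, 8}.
Verification: at each break x_0, at least two indices attain the minimum of min_i(a_i + i · x_0).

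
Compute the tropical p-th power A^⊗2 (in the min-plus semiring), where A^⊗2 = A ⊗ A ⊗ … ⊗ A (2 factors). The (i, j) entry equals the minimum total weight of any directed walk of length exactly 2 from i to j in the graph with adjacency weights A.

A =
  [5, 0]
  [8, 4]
A^⊗2 =
  [8, 4]
  [12, 8]

Each entry (A^⊗2)_ij equals the minimum over all length-2 walks i = v_0 → v_1 → … → v_2 = j of Σ_t A[v_t][v_{t+1}]. For example, for (i, j) = (0, 1) we minimise over 2 possible intermediate vertex sequences; the minimum is 4, attained along the walk 0 → 1 → 1.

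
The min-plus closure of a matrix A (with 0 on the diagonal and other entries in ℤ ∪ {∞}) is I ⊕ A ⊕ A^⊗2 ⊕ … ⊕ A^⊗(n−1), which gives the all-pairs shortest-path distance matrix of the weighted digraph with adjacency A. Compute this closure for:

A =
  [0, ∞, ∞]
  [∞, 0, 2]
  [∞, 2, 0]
Closure =
  [0, ∞, ∞]
  [∞, 0, 2]
  [∞, 2, 0]

This is the Floyd-Warshall all-pairs shortest-path computation. For each intermediate vertex k = 0, 1, …, 2, update dist[i][j] ← min(dist[i][j], dist[i][k] + dist[k][j]). The final matrix gives, for each (i, j), the minimum total weight of any directed path from i to j (possibly empty when i = j).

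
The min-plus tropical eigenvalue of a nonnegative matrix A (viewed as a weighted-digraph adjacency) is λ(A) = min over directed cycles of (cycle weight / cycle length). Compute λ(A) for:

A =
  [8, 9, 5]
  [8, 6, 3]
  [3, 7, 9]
λ(A) = 4

Enumerate directed cycles and compute their means (weight / length). Sample:
  cycle 0 → 0: weight = 8, length = 1, mean = 8/1 ≈ 8.000
  cycle 1 → 1: weight = 6, length = 1, mean = 6/1 ≈ 6.000
  cycle 2 → 2: weight = 9, length = 1, mean = 9/1 ≈ 9.000
  cycle 0 → 1 → 0: weight = 17, length = 2, mean = 17/2 ≈ 8.500
  cycle 0 → 2 → 0: weight = 8, length = 2, mean = 8/2 ≈ 4.000
  cycle 1 → 0 → 1: weight = 17, length = 2, mean = 17/2 ≈ 8.500
Minimum mean = 4.000, attained e.g. along the cycle 0 → 2 → 0 with weight 8 and length 2. So λ(A) = 8/2 = 4.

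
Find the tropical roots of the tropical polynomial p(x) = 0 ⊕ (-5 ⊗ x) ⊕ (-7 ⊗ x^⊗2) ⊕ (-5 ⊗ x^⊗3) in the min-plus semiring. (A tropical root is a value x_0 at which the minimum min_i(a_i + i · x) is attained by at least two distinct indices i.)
Roots: {-2, 2, 5}

Each tropical root is a break point of the lower envelope of the lines y = a_i + i · x (there are 4 lines, with slopes 0, 1, ..., 3). Only the lines that attain the minimum somewhere contribute to roots; other lines are dominated. Here the surviving (envelope) indices are i = 3, i = 2, i = 1, i = 0.
Intersections between consecutive envelope lines give the roots: for adjacent envelope indices i < j the intersection is x = (a_i − a_j) / (j − i). Reading off the sorted break points: {-2, 2, 5}.
Verification: at each break x_0, at least two indices attain the minimum of min_i(a_i + i · x_0).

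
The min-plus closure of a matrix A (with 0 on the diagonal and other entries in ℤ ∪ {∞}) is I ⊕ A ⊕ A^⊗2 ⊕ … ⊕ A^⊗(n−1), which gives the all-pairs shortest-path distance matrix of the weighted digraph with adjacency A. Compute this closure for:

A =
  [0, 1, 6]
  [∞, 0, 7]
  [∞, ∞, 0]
Closure =
  [0, 1, 6]
  [∞, 0, 7]
  [∞, ∞, 0]

This is the Floyd-Warshall all-pairs shortest-path computation. For each intermediate vertex k = 0, 1, …, 2, update dist[i][j] ← min(dist[i][j], dist[i][k] + dist[k][j]). The final matrix gives, for each (i, j), the minimum total weight of any directed path from i to j (possibly empty when i = j).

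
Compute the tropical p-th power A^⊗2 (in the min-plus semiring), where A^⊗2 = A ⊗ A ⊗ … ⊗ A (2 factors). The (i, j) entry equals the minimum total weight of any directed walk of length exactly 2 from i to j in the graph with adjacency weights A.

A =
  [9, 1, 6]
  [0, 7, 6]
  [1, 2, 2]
A^⊗2 =
  [1, 8, 7]
  [7, 1, 6]
  [2, 2, 4]

Each entry (A^⊗2)_ij equals the minimum over all length-2 walks i = v_0 → v_1 → … → v_2 = j of Σ_t A[v_t][v_{t+1}]. For example, for (i, j) = (0, 2) we minimise over 3 possible intermediate vertex sequences; the minimum is 7, attained along the walk 0 → 1 → 2.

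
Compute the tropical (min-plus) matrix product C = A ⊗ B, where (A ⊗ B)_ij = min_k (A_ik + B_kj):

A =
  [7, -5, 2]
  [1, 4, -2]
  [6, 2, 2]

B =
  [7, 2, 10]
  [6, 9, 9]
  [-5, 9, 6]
A ⊗ B =
  [-3, 4, 4]
  [-7, 3, 4]
  [-3, 8, 8]

Apply the min-plus product entry-by-entry:
  C[0][0] = min over k of (A[0][0] + B[0][0] = 7 + 7 = 14, A[0][1] + B[1][0] = -5 + 6 = 1, A[0][2] + B[2][0] = 2 + -5 = -3) = -3 (attained at k = 2)
  C[0][1] = min over k of (A[0][0] + B[0][1] = 7 + 2 = 9, A[0][1] + B[1][1] = -5 + 9 = 4, A[0][2] + B[2][1] = 2 + 9 = 11) = 4 (attained at k = 1)
  C[0][2] = min over k of (A[0][0] + B[0][2] = 7 + 10 = 17, A[0][1] + B[1][2] = -5 + 9 = 4, A[0][2] + B[2][2] = 2 + 6 = 8) = 4 (attained at k = 1)
  C[1][0] = min over k of (A[1][0] + B[0][0] = 1 + 7 = 8, A[1][1] + B[1][0] = 4 + 6 = 10, A[1][2] + B[2][0] = -2 + -5 = -7) = -7 (attained at k = 2)
  C[1][1] = min over k of (A[1][0] + B[0][1] = 1 + 2 = 3, A[1][1] + B[1][1] = 4 + 9 = 13, A[1][2] + B[2][1] = -2 + 9 = 7) = 3 (attained at k = 0)
  C[1][2] = min over k of (A[1][0] + B[0][2] = 1 + 10 = 11, A[1][1] + B[1][2] = 4 + 9 = 13, A[1][2] + B[2][2] = -2 + 6 = 4) = 4 (attained at k = 2)
  C[2][0] = min over k of (A[2][0] + B[0][0] = 6 + 7 = 13, A[2][1] + B[1][0] = 2 + 6 = 8, A[2][2] + B[2][0] = 2 + -5 = -3) = -3 (attained at k = 2)
  C[2][1] = min over k of (A[2][0] + B[0][1] = 6 + 2 = 8, A[2][1] + B[1][1] = 2 + 9 = 11, A[2][2] + B[2][1] = 2 + 9 = 11) = 8 (attained at k = 0)
  C[2][2] = min over k of (A[2][0] + B[0][2] = 6 + 10 = 16, A[2][1] + B[1][2] = 2 + 9 = 11, A[2][2] + B[2][2] = 2 + 6 = 8) = 8 (attained at k = 2)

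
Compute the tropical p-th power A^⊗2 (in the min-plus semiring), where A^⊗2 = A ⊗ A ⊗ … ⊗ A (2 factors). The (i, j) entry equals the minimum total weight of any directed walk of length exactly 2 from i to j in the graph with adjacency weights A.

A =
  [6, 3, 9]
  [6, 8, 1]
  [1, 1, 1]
A^⊗2 =
  [9, 9, 4]
  [2, 2, 2]
  [2, 2, 2]

Each entry (A^⊗2)_ij equals the minimum over all length-2 walks i = v_0 → v_1 → … → v_2 = j of Σ_t A[v_t][v_{t+1}]. For example, for (i, j) = (0, 2) we minimise over 3 possible intermediate vertex sequences; the minimum is 4, attained along the walk 0 → 1 → 2.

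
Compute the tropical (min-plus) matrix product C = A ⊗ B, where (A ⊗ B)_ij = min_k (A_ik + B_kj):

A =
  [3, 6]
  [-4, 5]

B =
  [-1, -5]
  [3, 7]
A ⊗ B =
  [2, -2]
  [-5, -9]

Apply the min-plus product entry-by-entry:
  C[0][0] = min over k of (A[0][0] + B[0][0] = 3 + -1 = 2, A[0][1] + B[1][0] = 6 + 3 = 9) = 2 (attained at k = 0)
  C[0][1] = min over k of (A[0][0] + B[0][1] = 3 + -5 = -2, A[0][1] + B[1][1] = 6 + 7 = 13) = -2 (attained at k = 0)
  C[1][0] = min over k of (A[1][0] + B[0][0] = -4 + -1 = -5, A[1][1] + B[1][0] = 5 + 3 = 8) = -5 (attained at k = 0)
  C[1][1] = min over k of (A[1][0] + B[0][1] = -4 + -5 = -9, A[1][1] + B[1][1] = 5 + 7 = 12) = -9 (attained at k = 0)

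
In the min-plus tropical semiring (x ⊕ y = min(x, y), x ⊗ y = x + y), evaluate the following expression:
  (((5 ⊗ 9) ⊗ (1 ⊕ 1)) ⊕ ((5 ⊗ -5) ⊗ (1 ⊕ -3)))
(((5 ⊗ 9) ⊗ (1 ⊕ 1)) ⊕ ((5 ⊗ -5) ⊗ (1 ⊕ -3))) = -3

Expand innermost to outermost. Recall ⊕ takes the minimum of its arguments and ⊗ takes their sum. Working out the expression (((5 ⊗ 9) ⊗ (1 ⊕ 1)) ⊕ ((5 ⊗ -5) ⊗ (1 ⊕ -3))) gives -3.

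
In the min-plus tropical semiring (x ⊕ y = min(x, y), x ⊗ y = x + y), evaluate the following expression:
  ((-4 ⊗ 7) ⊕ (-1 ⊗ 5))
((-4 ⊗ 7) ⊕ (-1 ⊗ 5)) = 3

Expand innermost to outermost. Recall ⊕ takes the minimum of its arguments and ⊗ takes their sum. Working out the expression ((-4 ⊗ 7) ⊕ (-1 ⊗ 5)) gives 3.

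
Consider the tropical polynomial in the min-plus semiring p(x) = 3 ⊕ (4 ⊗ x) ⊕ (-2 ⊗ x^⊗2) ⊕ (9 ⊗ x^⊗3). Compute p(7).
p(7) = 3

A tropical monomial a ⊗ x^⊗i evaluates to a + i · x. Evaluating each term at x = 7:
  Term 0 contributes 3 + 0 · 7 = 3
  Term 1 contributes 4 + 1 · 7 = 11
  Term 2 contributes -2 + 2 · 7 = 12
  Term 3 contributes 9 + 3 · 7 = 30
p(7) = ⊕ of these = min[3, 11, 12, 30] = 3.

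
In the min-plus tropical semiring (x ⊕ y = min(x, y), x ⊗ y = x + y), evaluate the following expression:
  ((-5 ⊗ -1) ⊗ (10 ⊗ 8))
((-5 ⊗ -1) ⊗ (10 ⊗ 8)) = 12

Expand innermost to outermost. Recall ⊕ takes the minimum of its arguments and ⊗ takes their sum. Working out the expression ((-5 ⊗ -1) ⊗ (10 ⊗ 8)) gives 12.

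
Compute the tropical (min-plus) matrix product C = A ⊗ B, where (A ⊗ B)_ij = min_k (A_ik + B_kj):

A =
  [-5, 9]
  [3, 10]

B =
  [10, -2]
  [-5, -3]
A ⊗ B =
  [4, -7]
  [5, 1]

Apply the min-plus product entry-by-entry:
  C[0][0] = min over k of (A[0][0] + B[0][0] = -5 + 10 = 5, A[0][1] + B[1][0] = 9 + -5 = 4) = 4 (attained at k = 1)
  C[0][1] = min over k of (A[0][0] + B[0][1] = -5 + -2 = -7, A[0][1] + B[1][1] = 9 + -3 = 6) = -7 (attained at k = 0)
  C[1][0] = min over k of (A[1][0] + B[0][0] = 3 + 10 = 13, A[1][1] + B[1][0] = 10 + -5 = 5) = 5 (attained at k = 1)
  C[1][1] = min over k of (A[1][0] + B[0][1] = 3 + -2 = 1, A[1][1] + B[1][1] = 10 + -3 = 7) = 1 (attained at k = 0)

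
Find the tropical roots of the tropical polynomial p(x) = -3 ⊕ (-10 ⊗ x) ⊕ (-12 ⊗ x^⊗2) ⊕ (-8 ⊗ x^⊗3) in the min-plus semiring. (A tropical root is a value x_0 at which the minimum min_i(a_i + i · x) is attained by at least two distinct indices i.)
Roots: {-4, 2, 7}

Each tropical root is a break point of the lower envelope of the lines y = a_i + i · x (there are 4 lines, with slopes 0, 1, ..., 3). Only the lines that attain the minimum somewhere contribute to roots; other lines are dominated. Here the surviving (envelope) indices are i = 3, i = 2, i = 1, i = 0.
Intersections between consecutive envelope lines give the roots: for adjacent envelope indices i < j the intersection is x = (a_i − a_j) / (j − i). Reading off the sorted break points: {-4, 2, 7}.
Verification: at each break x_0, at least two indices attain the minimum of min_i(a_i + i · x_0).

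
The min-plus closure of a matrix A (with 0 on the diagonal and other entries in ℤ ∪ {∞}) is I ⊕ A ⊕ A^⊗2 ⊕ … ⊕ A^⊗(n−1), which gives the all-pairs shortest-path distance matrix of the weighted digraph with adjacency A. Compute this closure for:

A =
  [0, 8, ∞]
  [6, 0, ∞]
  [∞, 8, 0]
Closure =
  [0, 8, ∞]
  [6, 0, ∞]
  [14, 8, 0]

This is the Floyd-Warshall all-pairs shortest-path computation. For each intermediate vertex k = 0, 1, …, 2, update dist[i][j] ← min(dist[i][j], dist[i][k] + dist[k][j]). The final matrix gives, for each (i, j), the minimum total weight of any directed path from i to j (possibly empty when i = j).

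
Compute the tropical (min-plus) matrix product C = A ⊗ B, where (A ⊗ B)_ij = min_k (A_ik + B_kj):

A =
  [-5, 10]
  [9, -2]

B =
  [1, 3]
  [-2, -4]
A ⊗ B =
  [-4, -2]
  [-4, -6]

Apply the min-plus product entry-by-entry:
  C[0][0] = min over k of (A[0][0] + B[0][0] = -5 + 1 = -4, A[0][1] + B[1][0] = 10 + -2 = 8) = -4 (attained at k = 0)
  C[0][1] = min over k of (A[0][0] + B[0][1] = -5 + 3 = -2, A[0][1] + B[1][1] = 10 + -4 = 6) = -2 (attained at k = 0)
  C[1][0] = min over k of (A[1][0] + B[0][0] = 9 + 1 = 10, A[1][1] + B[1][0] = -2 + -2 = -4) = -4 (attained at k = 1)
  C[1][1] = min over k of (A[1][0] + B[0][1] = 9 + 3 = 12, A[1][1] + B[1][1] = -2 + -4 = -6) = -6 (attained at k = 1)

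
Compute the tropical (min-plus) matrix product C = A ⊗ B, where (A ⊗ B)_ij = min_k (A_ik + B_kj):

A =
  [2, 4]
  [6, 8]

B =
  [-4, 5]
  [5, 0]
A ⊗ B =
  [-2, 4]
  [2, 8]

Apply the min-plus product entry-by-entry:
  C[0][0] = min over k of (A[0][0] + B[0][0] = 2 + -4 = -2, A[0][1] + B[1][0] = 4 + 5 = 9) = -2 (attained at k = 0)
  C[0][1] = min over k of (A[0][0] + B[0][1] = 2 + 5 = 7, A[0][1] + B[1][1] = 4 + 0 = 4) = 4 (attained at k = 1)
  C[1][0] = min over k of (A[1][0] + B[0][0] = 6 + -4 = 2, A[1][1] + B[1][0] = 8 + 5 = 13) = 2 (attained at k = 0)
  C[1][1] = min over k of (A[1][0] + B[0][1] = 6 + 5 = 11, A[1][1] + B[1][1] = 8 + 0 = 8) = 8 (attained at k = 1)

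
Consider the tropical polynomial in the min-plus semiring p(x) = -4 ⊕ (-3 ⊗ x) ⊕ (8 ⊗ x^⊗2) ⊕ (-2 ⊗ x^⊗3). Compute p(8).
p(8) = -4

A tropical monomial a ⊗ x^⊗i evaluates to a + i · x. Evaluating each term at x = 8:
  Term 0 contributes -4 + 0 · 8 = -4
  Term 1 contributes -3 + 1 · 8 = 5
  Term 2 contributes 8 + 2 · 8 = 24
  Term 3 contributes -2 + 3 · 8 = 22
p(8) = ⊕ of these = min[-4, 5, 24, 22] = -4.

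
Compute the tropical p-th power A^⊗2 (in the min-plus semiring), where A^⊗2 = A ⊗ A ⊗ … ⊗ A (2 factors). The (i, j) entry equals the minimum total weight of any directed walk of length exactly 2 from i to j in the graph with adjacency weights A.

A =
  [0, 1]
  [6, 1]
A^⊗2 =
  [0, 1]
  [6, 2]

Each entry (A^⊗2)_ij equals the minimum over all length-2 walks i = v_0 → v_1 → … → v_2 = j of Σ_t A[v_t][v_{t+1}]. For example, for (i, j) = (0, 1) we minimise over 2 possible intermediate vertex sequences; the minimum is 1, attained along the walk 0 → 0 → 1.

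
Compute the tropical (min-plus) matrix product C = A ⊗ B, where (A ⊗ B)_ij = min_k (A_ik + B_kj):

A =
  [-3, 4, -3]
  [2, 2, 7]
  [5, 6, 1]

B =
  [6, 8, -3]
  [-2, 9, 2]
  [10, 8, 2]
A ⊗ B =
  [2, 5, -6]
  [0, 10, -1]
  [4, 9, 2]

Apply the min-plus product entry-by-entry:
  C[0][0] = min over k of (A[0][0] + B[0][0] = -3 + 6 = 3, A[0][1] + B[1][0] = 4 + -2 = 2, A[0][2] + B[2][0] = -3 + 10 = 7) = 2 (attained at k = 1)
  C[0][1] = min over k of (A[0][0] + B[0][1] = -3 + 8 = 5, A[0][1] + B[1][1] = 4 + 9 = 13, A[0][2] + B[2][1] = -3 + 8 = 5) = 5 (attained at k = 0)
  C[0][2] = min over k of (A[0][0] + B[0][2] = -3 + -3 = -6, A[0][1] + B[1][2] = 4 + 2 = 6, A[0][2] + B[2][2] = -3 + 2 = -1) = -6 (attained at k = 0)
  C[1][0] = min over k of (A[1][0] + B[0][0] = 2 + 6 = 8, A[1][1] + B[1][0] = 2 + -2 = 0, A[1][2] + B[2][0] = 7 + 10 = 17) = 0 (attained at k = 1)
  C[1][1] = min over k of (A[1][0] + B[0][1] = 2 + 8 = 10, A[1][1] + B[1][1] = 2 + 9 = 11, A[1][2] + B[2][1] = 7 + 8 = 15) = 10 (attained at k = 0)
  C[1][2] = min over k of (A[1][0] + B[0][2] = 2 + -3 = -1, A[1][1] + B[1][2] = 2 + 2 = 4, A[1][2] + B[2][2] = 7 + 2 = 9) = -1 (attained at k = 0)
  C[2][0] = min over k of (A[2][0] + B[0][0] = 5 + 6 = 11, A[2][1] + B[1][0] = 6 + -2 = 4, A[2][2] + B[2][0] = 1 + 10 = 11) = 4 (attained at k = 1)
  C[2][1] = min over k of (A[2][0] + B[0][1] = 5 + 8 = 13, A[2][1] + B[1][1] = 6 + 9 = 15, A[2][2] + B[2][1] = 1 + 8 = 9) = 9 (attained at k = 2)
  C[2][2] = min over k of (A[2][0] + B[0][2] = 5 + -3 = 2, A[2][1] + B[1][2] = 6 + 2 = 8, A[2][2] + B[2][2] = 1 + 2 = 3) = 2 (attained at k = 0)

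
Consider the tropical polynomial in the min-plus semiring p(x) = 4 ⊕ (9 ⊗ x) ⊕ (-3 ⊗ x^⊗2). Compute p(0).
p(0) = -3

A tropical monomial a ⊗ x^⊗i evaluates to a + i · x. Evaluating each term at x = 0:
  Term 0 contributes 4 + 0 · 0 = 4
  Term 1 contributes 9 + 1 · 0 = 9
  Term 2 contributes -3 + 2 · 0 = -3
p(0) = ⊕ of these = min[4, 9, -3] = -3.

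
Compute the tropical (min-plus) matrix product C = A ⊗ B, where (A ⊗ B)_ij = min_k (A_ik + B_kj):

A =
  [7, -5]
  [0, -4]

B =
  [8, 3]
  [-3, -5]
A ⊗ B =
  [-8, -10]
  [-7, -9]

Apply the min-plus product entry-by-entry:
  C[0][0] = min over k of (A[0][0] + B[0][0] = 7 + 8 = 15, A[0][1] + B[1][0] = -5 + -3 = -8) = -8 (attained at k = 1)
  C[0][1] = min over k of (A[0][0] + B[0][1] = 7 + 3 = 10, A[0][1] + B[1][1] = -5 + -5 = -10) = -10 (attained at k = 1)
  C[1][0] = min over k of (A[1][0] + B[0][0] = 0 + 8 = 8, A[1][1] + B[1][0] = -4 + -3 = -7) = -7 (attained at k = 1)
  C[1][1] = min over k of (A[1][0] + B[0][1] = 0 + 3 = 3, A[1][1] + B[1][1] = -4 + -5 = -9) = -9 (attained at k = 1)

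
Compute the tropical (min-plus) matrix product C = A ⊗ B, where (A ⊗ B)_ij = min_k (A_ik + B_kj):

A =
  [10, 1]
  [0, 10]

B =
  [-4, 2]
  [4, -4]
A ⊗ B =
  [5, -3]
  [-4, 2]

Apply the min-plus product entry-by-entry:
  C[0][0] = min over k of (A[0][0] + B[0][0] = 10 + -4 = 6, A[0][1] + B[1][0] = 1 + 4 = 5) = 5 (attained at k = 1)
  C[0][1] = min over k of (A[0][0] + B[0][1] = 10 + 2 = 12, A[0][1] + B[1][1] = 1 + -4 = -3) = -3 (attained at k = 1)
  C[1][0] = min over k of (A[1][0] + B[0][0] = 0 + -4 = -4, A[1][1] + B[1][0] = 10 + 4 = 14) = -4 (attained at k = 0)
  C[1][1] = min over k of (A[1][0] + B[0][1] = 0 + 2 = 2, A[1][1] + B[1][1] = 10 + -4 = 6) = 2 (attained at k = 0)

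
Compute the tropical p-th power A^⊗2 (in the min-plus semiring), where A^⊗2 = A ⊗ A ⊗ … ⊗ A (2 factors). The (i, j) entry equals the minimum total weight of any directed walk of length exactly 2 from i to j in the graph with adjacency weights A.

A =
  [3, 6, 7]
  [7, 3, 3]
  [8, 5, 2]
A^⊗2 =
  [6, 9, 9]
  [10, 6, 5]
  [10, 7, 4]

Each entry (A^⊗2)_ij equals the minimum over all length-2 walks i = v_0 → v_1 → … → v_2 = j of Σ_t A[v_t][v_{t+1}]. For example, for (i, j) = (0, 2) we minimise over 3 possible intermediate vertex sequences; the minimum is 9, attained along the walk 0 → 1 → 2.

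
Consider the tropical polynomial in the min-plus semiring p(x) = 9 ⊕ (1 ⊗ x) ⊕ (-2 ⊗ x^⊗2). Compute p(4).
p(4) = 5

A tropical monomial a ⊗ x^⊗i evaluates to a + i · x. Evaluating each term at x = 4:
  Term 0 contributes 9 + 0 · 4 = 9
  Term 1 contributes 1 + 1 · 4 = 5
  Term 2 contributes -2 + 2 · 4 = 6
p(4) = ⊕ of these = min[9, 5, 6] = 5.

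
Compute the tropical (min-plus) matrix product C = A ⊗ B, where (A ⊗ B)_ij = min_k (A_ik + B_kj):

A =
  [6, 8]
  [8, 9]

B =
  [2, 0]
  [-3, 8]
A ⊗ B =
  [5, 6]
  [6, 8]

Apply the min-plus product entry-by-entry:
  C[0][0] = min over k of (A[0][0] + B[0][0] = 6 + 2 = 8, A[0][1] + B[1][0] = 8 + -3 = 5) = 5 (attained at k = 1)
  C[0][1] = min over k of (A[0][0] + B[0][1] = 6 + 0 = 6, A[0][1] + B[1][1] = 8 + 8 = 16) = 6 (attained at k = 0)
  C[1][0] = min over k of (A[1][0] + B[0][0] = 8 + 2 = 10, A[1][1] + B[1][0] = 9 + -3 = 6) = 6 (attained at k = 1)
  C[1][1] = min over k of (A[1][0] + B[0][1] = 8 + 0 = 8, A[1][1] + B[1][1] = 9 + 8 = 17) = 8 (attained at k = 0)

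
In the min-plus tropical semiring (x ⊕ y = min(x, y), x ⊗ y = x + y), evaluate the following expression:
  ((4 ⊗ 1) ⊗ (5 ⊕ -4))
((4 ⊗ 1) ⊗ (5 ⊕ -4)) = 1

Expand innermost to outermost. Recall ⊕ takes the minimum of its arguments and ⊗ takes their sum. Working out the expression ((4 ⊗ 1) ⊗ (5 ⊕ -4)) gives 1.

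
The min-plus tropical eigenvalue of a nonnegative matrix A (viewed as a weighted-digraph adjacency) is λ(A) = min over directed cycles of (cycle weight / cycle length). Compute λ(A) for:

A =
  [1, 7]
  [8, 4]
λ(A) = 1

Enumerate directed cycles and compute their means (weight / length). Sample:
  cycle 0 → 0: weight = 1, length = 1, mean = 1/1 ≈ 1.000
  cycle 1 → 1: weight = 4, length = 1, mean = 4/1 ≈ 4.000
  cycle 0 → 1 → 0: weight = 15, length = 2, mean = 15/2 ≈ 7.500
  cycle 1 → 0 → 1: weight = 15, length = 2, mean = 15/2 ≈ 7.500
Minimum mean = 1.000, attained e.g. along the cycle 0 → 0 with weight 1 and length 1. So λ(A) = 1/1 = 1.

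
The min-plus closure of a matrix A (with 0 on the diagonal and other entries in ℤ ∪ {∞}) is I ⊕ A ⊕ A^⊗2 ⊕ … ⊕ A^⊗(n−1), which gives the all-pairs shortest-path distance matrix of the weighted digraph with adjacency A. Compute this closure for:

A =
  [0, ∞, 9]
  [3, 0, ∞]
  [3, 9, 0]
Closure =
  [0, 18, 9]
  [3, 0, 12]
  [3, 9, 0]

This is the Floyd-Warshall all-pairs shortest-path computation. For each intermediate vertex k = 0, 1, …, 2, update dist[i][j] ← min(dist[i][j], dist[i][k] + dist[k][j]). The final matrix gives, for each (i, j), the minimum total weight of any directed path from i to j (possibly empty when i = j).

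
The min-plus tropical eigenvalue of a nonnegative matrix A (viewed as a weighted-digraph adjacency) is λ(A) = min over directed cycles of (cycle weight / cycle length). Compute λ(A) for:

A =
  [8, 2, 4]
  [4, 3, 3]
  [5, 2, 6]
λ(A) = 5/2

Enumerate directed cycles and compute their means (weight / length). Sample:
  cycle 0 → 0: weight = 8, length = 1, mean = 8/1 ≈ 8.000
  cycle 1 → 1: weight = 3, length = 1, mean = 3/1 ≈ 3.000
  cycle 2 → 2: weight = 6, length = 1, mean = 6/1 ≈ 6.000
  cycle 0 → 1 → 0: weight = 6, length = 2, mean = 6/2 ≈ 3.000
  cycle 0 → 2 → 0: weight = 9, length = 2, mean = 9/2 ≈ 4.500
  cycle 1 → 0 → 1: weight = 6, length = 2, mean = 6/2 ≈ 3.000
Minimum mean = 2.500, attained e.g. along the cycle 1 → 2 → 1 with weight 5 and length 2. So λ(A) = 5/2 = 5/2.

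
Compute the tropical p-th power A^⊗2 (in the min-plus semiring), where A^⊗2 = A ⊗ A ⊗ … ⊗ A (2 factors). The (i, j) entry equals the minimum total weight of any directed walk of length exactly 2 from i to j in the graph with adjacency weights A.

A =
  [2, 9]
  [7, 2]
A^⊗2 =
  [4, 11]
  [9, 4]

Each entry (A^⊗2)_ij equals the minimum over all length-2 walks i = v_0 → v_1 → … → v_2 = j of Σ_t A[v_t][v_{t+1}]. For example, for (i, j) = (0, 1) we minimise over 2 possible intermediate vertex sequences; the minimum is 11, attained along the walk 0 → 0 → 1.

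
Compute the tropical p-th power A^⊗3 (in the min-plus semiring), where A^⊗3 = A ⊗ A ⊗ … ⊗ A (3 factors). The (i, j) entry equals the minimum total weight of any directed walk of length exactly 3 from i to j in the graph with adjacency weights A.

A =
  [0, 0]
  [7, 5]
A^⊗3 =
  [0, 0]
  [7, 7]

Each entry (A^⊗3)_ij equals the minimum over all length-3 walks i = v_0 → v_1 → … → v_3 = j of Σ_t A[v_t][v_{t+1}]. For example, for (i, j) = (0, 1) we minimise over 4 possible intermediate vertex sequences; the minimum is 0, attained along the walk 0 → 0 → 0 → 1.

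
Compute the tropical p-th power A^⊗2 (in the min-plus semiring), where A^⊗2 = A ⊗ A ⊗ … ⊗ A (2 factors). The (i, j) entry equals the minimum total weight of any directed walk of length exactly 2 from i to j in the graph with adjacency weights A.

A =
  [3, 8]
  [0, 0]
A^⊗2 =
  [6, 8]
  [0, 0]

Each entry (A^⊗2)_ij equals the minimum over all length-2 walks i = v_0 → v_1 → … → v_2 = j of Σ_t A[v_t][v_{t+1}]. For example, for (i, j) = (0, 1) we minimise over 2 possible intermediate vertex sequences; the minimum is 8, attained along the walk 0 → 1 → 1.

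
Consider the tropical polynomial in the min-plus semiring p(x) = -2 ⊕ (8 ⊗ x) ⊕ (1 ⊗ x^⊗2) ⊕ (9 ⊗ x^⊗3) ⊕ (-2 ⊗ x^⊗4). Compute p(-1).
p(-1) = -6

A tropical monomial a ⊗ x^⊗i evaluates to a + i · x. Evaluating each term at x = -1:
  Term 0 contributes -2 + 0 · -1 = -2
  Term 1 contributes 8 + 1 · -1 = 7
  Term 2 contributes 1 + 2 · -1 = -1
  Term 3 contributes 9 + 3 · -1 = 6
  Term 4 contributes -2 + 4 · -1 = -6
p(-1) = ⊕ of these = min[-2, 7, -1, 6, -6] = -6.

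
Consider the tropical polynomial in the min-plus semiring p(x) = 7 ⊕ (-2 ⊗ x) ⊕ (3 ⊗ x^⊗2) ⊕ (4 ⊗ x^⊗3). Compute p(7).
p(7) = 5

A tropical monomial a ⊗ x^⊗i evaluates to a + i · x. Evaluating each term at x = 7:
  Term 0 contributes 7 + 0 · 7 = 7
  Term 1 contributes -2 + 1 · 7 = 5
  Term 2 contributes 3 + 2 · 7 = 17
  Term 3 contributes 4 + 3 · 7 = 25
p(7) = ⊕ of these = min[7, 5, 17, 25] = 5.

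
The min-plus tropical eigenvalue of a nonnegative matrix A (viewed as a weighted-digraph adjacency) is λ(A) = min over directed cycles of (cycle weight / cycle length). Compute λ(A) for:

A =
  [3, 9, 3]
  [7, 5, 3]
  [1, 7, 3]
λ(A) = 2

Enumerate directed cycles and compute their means (weight / length). Sample:
  cycle 0 → 0: weight = 3, length = 1, mean = 3/1 ≈ 3.000
  cycle 1 → 1: weight = 5, length = 1, mean = 5/1 ≈ 5.000
  cycle 2 → 2: weight = 3, length = 1, mean = 3/1 ≈ 3.000
  cycle 0 → 1 → 0: weight = 16, length = 2, mean = 16/2 ≈ 8.000
  cycle 0 → 2 → 0: weight = 4, length = 2, mean = 4/2 ≈ 2.000
  cycle 1 → 0 → 1: weight = 16, length = 2, mean = 16/2 ≈ 8.000
Minimum mean = 2.000, attained e.g. along the cycle 0 → 2 → 0 with weight 4 and length 2. So λ(A) = 4/2 = 2.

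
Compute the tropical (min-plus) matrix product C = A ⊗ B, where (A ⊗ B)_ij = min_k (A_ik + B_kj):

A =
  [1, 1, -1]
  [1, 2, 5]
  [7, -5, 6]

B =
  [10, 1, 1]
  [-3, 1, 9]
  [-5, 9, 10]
A ⊗ B =
  [-6, 2, 2]
  [-1, 2, 2]
  [-8, -4, 4]

Apply the min-plus product entry-by-entry:
  C[0][0] = min over k of (A[0][0] + B[0][0] = 1 + 10 = 11, A[0][1] + B[1][0] = 1 + -3 = -2, A[0][2] + B[2][0] = -1 + -5 = -6) = -6 (attained at k = 2)
  C[0][1] = min over k of (A[0][0] + B[0][1] = 1 + 1 = 2, A[0][1] + B[1][1] = 1 + 1 = 2, A[0][2] + B[2][1] = -1 + 9 = 8) = 2 (attained at k = 0)
  C[0][2] = min over k of (A[0][0] + B[0][2] = 1 + 1 = 2, A[0][1] + B[1][2] = 1 + 9 = 10, A[0][2] + B[2][2] = -1 + 10 = 9) = 2 (attained at k = 0)
  C[1][0] = min over k of (A[1][0] + B[0][0] = 1 + 10 = 11, A[1][1] + B[1][0] = 2 + -3 = -1, A[1][2] + B[2][0] = 5 + -5 = 0) = -1 (attained at k = 1)
  C[1][1] = min over k of (A[1][0] + B[0][1] = 1 + 1 = 2, A[1][1] + B[1][1] = 2 + 1 = 3, A[1][2] + B[2][1] = 5 + 9 = 14) = 2 (attained at k = 0)
  C[1][2] = min over k of (A[1][0] + B[0][2] = 1 + 1 = 2, A[1][1] + B[1][2] = 2 + 9 = 11, A[1][2] + B[2][2] = 5 + 10 = 15) = 2 (attained at k = 0)
  C[2][0] = min over k of (A[2][0] + B[0][0] = 7 + 10 = 17, A[2][1] + B[1][0] = -5 + -3 = -8, A[2][2] + B[2][0] = 6 + -5 = 1) = -8 (attained at k = 1)
  C[2][1] = min over k of (A[2][0] + B[0][1] = 7 + 1 = 8, A[2][1] + B[1][1] = -5 + 1 = -4, A[2][2] + B[2][1] = 6 + 9 = 15) = -4 (attained at k = 1)
  C[2][2] = min over k of (A[2][0] + B[0][2] = 7 + 1 = 8, A[2][1] + B[1][2] = -5 + 9 = 4, A[2][2] + B[2][2] = 6 + 10 = 16) = 4 (attained at k = 1)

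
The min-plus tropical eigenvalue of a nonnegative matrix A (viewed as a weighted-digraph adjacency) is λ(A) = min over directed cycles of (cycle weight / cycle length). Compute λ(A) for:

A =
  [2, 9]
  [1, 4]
λ(A) = 2

Enumerate directed cycles and compute their means (weight / length). Sample:
  cycle 0 → 0: weight = 2, length = 1, mean = 2/1 ≈ 2.000
  cycle 1 → 1: weight = 4, length = 1, mean = 4/1 ≈ 4.000
  cycle 0 → 1 → 0: weight = 10, length = 2, mean = 10/2 ≈ 5.000
  cycle 1 → 0 → 1: weight = 10, length = 2, mean = 10/2 ≈ 5.000
Minimum mean = 2.000, attained e.g. along the cycle 0 → 0 with weight 2 and length 1. So λ(A) = 2/1 = 2.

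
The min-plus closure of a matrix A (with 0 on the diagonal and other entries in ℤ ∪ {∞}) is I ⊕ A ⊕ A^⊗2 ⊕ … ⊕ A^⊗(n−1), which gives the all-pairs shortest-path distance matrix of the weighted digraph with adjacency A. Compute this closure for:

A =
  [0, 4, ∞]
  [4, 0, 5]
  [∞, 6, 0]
Closure =
  [0, 4, 9]
  [4, 0, 5]
  [10, 6, 0]

This is the Floyd-Warshall all-pairs shortest-path computation. For each intermediate vertex k = 0, 1, …, 2, update dist[i][j] ← min(dist[i][j], dist[i][k] + dist[k][j]). The final matrix gives, for each (i, j), the minimum total weight of any directed path from i to j (possibly empty when i = j).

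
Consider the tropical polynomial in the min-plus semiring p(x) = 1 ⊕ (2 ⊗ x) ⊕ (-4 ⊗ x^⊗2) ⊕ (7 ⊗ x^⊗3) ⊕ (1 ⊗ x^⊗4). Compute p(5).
p(5) = 1

A tropical monomial a ⊗ x^⊗i evaluates to a + i · x. Evaluating each term at x = 5:
  Term 0 contributes 1 + 0 · 5 = 1
  Term 1 contributes 2 + 1 · 5 = 7
  Term 2 contributes -4 + 2 · 5 = 6
  Term 3 contributes 7 + 3 · 5 = 22
  Term 4 contributes 1 + 4 · 5 = 21
p(5) = ⊕ of these = min[1, 7, 6, 22, 21] = 1.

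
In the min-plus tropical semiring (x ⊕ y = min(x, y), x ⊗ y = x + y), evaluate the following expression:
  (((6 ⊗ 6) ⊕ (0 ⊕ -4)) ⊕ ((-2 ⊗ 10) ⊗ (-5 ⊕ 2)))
(((6 ⊗ 6) ⊕ (0 ⊕ -4)) ⊕ ((-2 ⊗ 10) ⊗ (-5 ⊕ 2))) = -4

Expand innermost to outermost. Recall ⊕ takes the minimum of its arguments and ⊗ takes their sum. Working out the expression (((6 ⊗ 6) ⊕ (0 ⊕ -4)) ⊕ ((-2 ⊗ 10) ⊗ (-5 ⊕ 2))) gives -4.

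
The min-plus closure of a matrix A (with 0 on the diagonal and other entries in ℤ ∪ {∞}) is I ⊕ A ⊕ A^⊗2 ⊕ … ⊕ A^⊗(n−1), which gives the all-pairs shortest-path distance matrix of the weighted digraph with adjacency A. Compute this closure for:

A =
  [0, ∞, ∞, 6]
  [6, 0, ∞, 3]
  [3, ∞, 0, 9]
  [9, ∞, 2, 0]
Closure =
  [0, ∞, 8, 6]
  [6, 0, 5, 3]
  [3, ∞, 0, 9]
  [5, ∞, 2, 0]

This is the Floyd-Warshall all-pairs shortest-path computation. For each intermediate vertex k = 0, 1, …, 3, update dist[i][j] ← min(dist[i][j], dist[i][k] + dist[k][j]). The final matrix gives, for each (i, j), the minimum total weight of any directed path from i to j (possibly empty when i = j).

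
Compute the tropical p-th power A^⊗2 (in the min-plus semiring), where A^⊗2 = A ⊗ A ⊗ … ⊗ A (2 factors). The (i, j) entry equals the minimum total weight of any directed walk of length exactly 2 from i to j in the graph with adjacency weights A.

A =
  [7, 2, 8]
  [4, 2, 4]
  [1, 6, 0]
A^⊗2 =
  [6, 4, 6]
  [5, 4, 4]
  [1, 3, 0]

Each entry (A^⊗2)_ij equals the minimum over all length-2 walks i = v_0 → v_1 → … → v_2 = j of Σ_t A[v_t][v_{t+1}]. For example, for (i, j) = (0, 2) we minimise over 3 possible intermediate vertex sequences; the minimum is 6, attained along the walk 0 → 1 → 2.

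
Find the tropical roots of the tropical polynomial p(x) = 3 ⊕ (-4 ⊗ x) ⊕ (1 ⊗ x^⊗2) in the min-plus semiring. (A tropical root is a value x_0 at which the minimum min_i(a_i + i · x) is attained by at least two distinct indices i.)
Roots: {-5, 7}

Each tropical root is a break point of the lower envelope of the lines y = a_i + i · x (there are 3 lines, with slopes 0, 1, ..., 2). Only the lines that attain the minimum somewhere contribute to roots; other lines are dominated. Here the surviving (envelope) indices are i = 2, i = 1, i = 0.
Intersections between consecutive envelope lines give the roots: for adjacent envelope indices i < j the intersection is x = (a_i − a_j) / (j − i). Reading off the sorted break points: {-5, 7}.
Verification: at each break x_0, at least two indices attain the minimum of min_i(a_i + i · x_0).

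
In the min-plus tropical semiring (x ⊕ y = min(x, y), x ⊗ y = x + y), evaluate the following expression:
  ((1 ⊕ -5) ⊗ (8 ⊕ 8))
((1 ⊕ -5) ⊗ (8 ⊕ 8)) = 3

Expand innermost to outermost. Recall ⊕ takes the minimum of its arguments and ⊗ takes their sum. Working out the expression ((1 ⊕ -5) ⊗ (8 ⊕ 8)) gives 3.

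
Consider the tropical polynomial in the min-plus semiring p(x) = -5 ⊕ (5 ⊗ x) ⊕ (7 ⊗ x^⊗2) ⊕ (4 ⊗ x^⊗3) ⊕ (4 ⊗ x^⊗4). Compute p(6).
p(6) = -5

A tropical monomial a ⊗ x^⊗i evaluates to a + i · x. Evaluating each term at x = 6:
  Term 0 contributes -5 + 0 · 6 = -5
  Term 1 contributes 5 + 1 · 6 = 11
  Term 2 contributes 7 + 2 · 6 = 19
  Term 3 contributes 4 + 3 · 6 = 22
  Term 4 contributes 4 + 4 · 6 = 28
p(6) = ⊕ of these = min[-5, 11, 19, 22, 28] = -5.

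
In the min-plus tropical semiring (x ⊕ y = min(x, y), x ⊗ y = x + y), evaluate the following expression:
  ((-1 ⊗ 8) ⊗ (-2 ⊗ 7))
((-1 ⊗ 8) ⊗ (-2 ⊗ 7)) = 12

Expand innermost to outermost. Recall ⊕ takes the minimum of its arguments and ⊗ takes their sum. Working out the expression ((-1 ⊗ 8) ⊗ (-2 ⊗ 7)) gives 12.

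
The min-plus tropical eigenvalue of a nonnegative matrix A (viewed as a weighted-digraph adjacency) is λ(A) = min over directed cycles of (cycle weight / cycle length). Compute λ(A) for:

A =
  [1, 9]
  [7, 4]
λ(A) = 1

Enumerate directed cycles and compute their means (weight / length). Sample:
  cycle 0 → 0: weight = 1, length = 1, mean = 1/1 ≈ 1.000
  cycle 1 → 1: weight = 4, length = 1, mean = 4/1 ≈ 4.000
  cycle 0 → 1 → 0: weight = 16, length = 2, mean = 16/2 ≈ 8.000
  cycle 1 → 0 → 1: weight = 16, length = 2, mean = 16/2 ≈ 8.000
Minimum mean = 1.000, attained e.g. along the cycle 0 → 0 with weight 1 and length 1. So λ(A) = 1/1 = 1.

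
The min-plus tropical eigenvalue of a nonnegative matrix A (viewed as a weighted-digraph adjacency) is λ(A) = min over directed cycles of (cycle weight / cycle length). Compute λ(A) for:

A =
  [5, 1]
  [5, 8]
λ(A) = 3

Enumerate directed cycles and compute their means (weight / length). Sample:
  cycle 0 → 0: weight = 5, length = 1, mean = 5/1 ≈ 5.000
  cycle 1 → 1: weight = 8, length = 1, mean = 8/1 ≈ 8.000
  cycle 0 → 1 → 0: weight = 6, length = 2, mean = 6/2 ≈ 3.000
  cycle 1 → 0 → 1: weight = 6, length = 2, mean = 6/2 ≈ 3.000
Minimum mean = 3.000, attained e.g. along the cycle 0 → 1 → 0 with weight 6 and length 2. So λ(A) = 6/2 = 3.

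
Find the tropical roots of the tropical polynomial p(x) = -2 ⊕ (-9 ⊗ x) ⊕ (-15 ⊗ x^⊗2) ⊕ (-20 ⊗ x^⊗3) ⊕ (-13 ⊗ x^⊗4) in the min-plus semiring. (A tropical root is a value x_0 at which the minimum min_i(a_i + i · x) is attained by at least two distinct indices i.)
Roots: {-7, 5, 6, 7}

Each tropical root is a break point of the lower envelope of the lines y = a_i + i · x (there are 5 lines, with slopes 0, 1, ..., 4). Only the lines that attain the minimum somewhere contribute to roots; other lines are dominated. Here the surviving (envelope) indices are i = 4, i = 3, i = 2, i = 1, i = 0.
Intersections between consecutive envelope lines give the roots: for adjacent envelope indices i < j the intersection is x = (a_i − a_j) / (j − i). Reading off the sorted break points: {-7, 5, 6, 7}.
Verification: at each break x_0, at least two indices attain the minimum of min_i(a_i + i · x_0).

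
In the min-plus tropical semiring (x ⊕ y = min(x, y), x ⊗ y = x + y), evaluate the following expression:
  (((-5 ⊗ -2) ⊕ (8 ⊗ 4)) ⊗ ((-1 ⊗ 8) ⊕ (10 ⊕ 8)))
(((-5 ⊗ -2) ⊕ (8 ⊗ 4)) ⊗ ((-1 ⊗ 8) ⊕ (10 ⊕ 8))) = 0

Expand innermost to outermost. Recall ⊕ takes the minimum of its arguments and ⊗ takes their sum. Working out the expression (((-5 ⊗ -2) ⊕ (8 ⊗ 4)) ⊗ ((-1 ⊗ 8) ⊕ (10 ⊕ 8))) gives 0.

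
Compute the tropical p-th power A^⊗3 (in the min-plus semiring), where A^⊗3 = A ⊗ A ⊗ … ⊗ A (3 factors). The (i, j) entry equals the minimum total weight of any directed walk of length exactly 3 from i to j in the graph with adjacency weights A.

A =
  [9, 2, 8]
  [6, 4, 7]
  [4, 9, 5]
A^⊗3 =
  [12, 10, 13]
  [14, 12, 15]
  [12, 10, 13]

Each entry (A^⊗3)_ij equals the minimum over all length-3 walks i = v_0 → v_1 → … → v_3 = j of Σ_t A[v_t][v_{t+1}]. For example, for (i, j) = (0, 2) we minimise over 9 possible intermediate vertex sequences; the minimum is 13, attained along the walk 0 → 1 → 1 → 2.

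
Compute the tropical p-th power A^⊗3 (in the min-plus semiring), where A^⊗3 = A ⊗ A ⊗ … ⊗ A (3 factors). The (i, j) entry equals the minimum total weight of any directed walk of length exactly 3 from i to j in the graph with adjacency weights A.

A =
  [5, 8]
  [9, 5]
A^⊗3 =
  [15, 18]
  [19, 15]

Each entry (A^⊗3)_ij equals the minimum over all length-3 walks i = v_0 → v_1 → … → v_3 = j of Σ_t A[v_t][v_{t+1}]. For example, for (i, j) = (0, 1) we minimise over 4 possible intermediate vertex sequences; the minimum is 18, attained along the walk 0 → 0 → 0 → 1.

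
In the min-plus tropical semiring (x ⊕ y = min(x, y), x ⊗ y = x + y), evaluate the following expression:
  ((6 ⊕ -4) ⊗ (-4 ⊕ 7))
((6 ⊕ -4) ⊗ (-4 ⊕ 7)) = -8

Expand innermost to outermost. Recall ⊕ takes the minimum of its arguments and ⊗ takes their sum. Working out the expression ((6 ⊕ -4) ⊗ (-4 ⊕ 7)) gives -8.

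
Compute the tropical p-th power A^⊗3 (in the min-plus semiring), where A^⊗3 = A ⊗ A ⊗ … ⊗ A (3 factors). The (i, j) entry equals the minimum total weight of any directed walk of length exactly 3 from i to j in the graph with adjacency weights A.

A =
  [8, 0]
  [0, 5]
A^⊗3 =
  [5, 0]
  [0, 5]

Each entry (A^⊗3)_ij equals the minimum over all length-3 walks i = v_0 → v_1 → … → v_3 = j of Σ_t A[v_t][v_{t+1}]. For example, for (i, j) = (0, 1) we minimise over 4 possible intermediate vertex sequences; the minimum is 0, attained along the walk 0 → 1 → 0 → 1.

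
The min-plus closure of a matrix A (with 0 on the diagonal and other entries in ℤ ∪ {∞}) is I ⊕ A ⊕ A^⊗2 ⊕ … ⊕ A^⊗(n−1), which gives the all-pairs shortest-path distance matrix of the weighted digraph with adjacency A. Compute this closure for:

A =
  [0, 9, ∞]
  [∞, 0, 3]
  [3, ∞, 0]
Closure =
  [0, 9, 12]
  [6, 0, 3]
  [3, 12, 0]

This is the Floyd-Warshall all-pairs shortest-path computation. For each intermediate vertex k = 0, 1, …, 2, update dist[i][j] ← min(dist[i][j], dist[i][k] + dist[k][j]). The final matrix gives, for each (i, j), the minimum total weight of any directed path from i to j (possibly empty when i = j).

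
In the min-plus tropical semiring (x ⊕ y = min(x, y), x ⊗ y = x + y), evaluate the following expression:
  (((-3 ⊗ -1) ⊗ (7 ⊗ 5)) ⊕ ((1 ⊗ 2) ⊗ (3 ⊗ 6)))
(((-3 ⊗ -1) ⊗ (7 ⊗ 5)) ⊕ ((1 ⊗ 2) ⊗ (3 ⊗ 6))) = 8

Expand innermost to outermost. Recall ⊕ takes the minimum of its arguments and ⊗ takes their sum. Working out the expression (((-3 ⊗ -1) ⊗ (7 ⊗ 5)) ⊕ ((1 ⊗ 2) ⊗ (3 ⊗ 6))) gives 8.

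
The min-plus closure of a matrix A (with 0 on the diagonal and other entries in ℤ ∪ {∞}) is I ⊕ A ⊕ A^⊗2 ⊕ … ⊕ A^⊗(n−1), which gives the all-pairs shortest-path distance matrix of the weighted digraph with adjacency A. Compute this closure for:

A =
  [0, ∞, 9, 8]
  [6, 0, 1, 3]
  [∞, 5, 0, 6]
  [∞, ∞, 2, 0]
Closure =
  [0, 14, 9, 8]
  [6, 0, 1, 3]
  [11, 5, 0, 6]
  [13, 7, 2, 0]

This is the Floyd-Warshall all-pairs shortest-path computation. For each intermediate vertex k = 0, 1, …, 3, update dist[i][j] ← min(dist[i][j], dist[i][k] + dist[k][j]). The final matrix gives, for each (i, j), the minimum total weight of any directed path from i to j (possibly empty when i = j).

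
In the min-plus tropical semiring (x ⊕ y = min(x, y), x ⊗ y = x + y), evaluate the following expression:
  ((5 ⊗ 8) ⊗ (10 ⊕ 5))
((5 ⊗ 8) ⊗ (10 ⊕ 5)) = 18

Expand innermost to outermost. Recall ⊕ takes the minimum of its arguments and ⊗ takes their sum. Working out the expression ((5 ⊗ 8) ⊗ (10 ⊕ 5)) gives 18.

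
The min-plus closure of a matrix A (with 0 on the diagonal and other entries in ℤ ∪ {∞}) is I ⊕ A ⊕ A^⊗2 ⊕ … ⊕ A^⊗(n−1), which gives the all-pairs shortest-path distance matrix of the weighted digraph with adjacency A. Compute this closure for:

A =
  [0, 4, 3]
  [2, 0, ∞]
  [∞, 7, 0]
Closure =
  [0, 4, 3]
  [2, 0, 5]
  [9, 7, 0]

This is the Floyd-Warshall all-pairs shortest-path computation. For each intermediate vertex k = 0, 1, …, 2, update dist[i][j] ← min(dist[i][j], dist[i][k] + dist[k][j]). The final matrix gives, for each (i, j), the minimum total weight of any directed path from i to j (possibly empty when i = j).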